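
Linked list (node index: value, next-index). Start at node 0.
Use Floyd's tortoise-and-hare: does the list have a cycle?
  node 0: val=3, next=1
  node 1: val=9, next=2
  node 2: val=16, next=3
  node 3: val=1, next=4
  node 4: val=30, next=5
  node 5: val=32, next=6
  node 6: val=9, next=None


Floyd's tortoise (slow, +1) and hare (fast, +2):
  init: slow=0, fast=0
  step 1: slow=1, fast=2
  step 2: slow=2, fast=4
  step 3: slow=3, fast=6
  step 4: fast -> None, no cycle

Cycle: no


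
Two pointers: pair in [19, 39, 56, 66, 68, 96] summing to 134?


lo=0(19)+hi=5(96)=115
lo=1(39)+hi=5(96)=135
lo=1(39)+hi=4(68)=107
lo=2(56)+hi=4(68)=124
lo=3(66)+hi=4(68)=134

Yes: 66+68=134


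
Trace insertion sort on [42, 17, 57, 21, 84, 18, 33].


Initial: [42, 17, 57, 21, 84, 18, 33]
Insert 17: [17, 42, 57, 21, 84, 18, 33]
Insert 57: [17, 42, 57, 21, 84, 18, 33]
Insert 21: [17, 21, 42, 57, 84, 18, 33]
Insert 84: [17, 21, 42, 57, 84, 18, 33]
Insert 18: [17, 18, 21, 42, 57, 84, 33]
Insert 33: [17, 18, 21, 33, 42, 57, 84]

Sorted: [17, 18, 21, 33, 42, 57, 84]


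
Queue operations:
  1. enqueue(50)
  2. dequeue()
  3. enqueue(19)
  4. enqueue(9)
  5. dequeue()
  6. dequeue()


enqueue(50) -> [50]
dequeue()->50, []
enqueue(19) -> [19]
enqueue(9) -> [19, 9]
dequeue()->19, [9]
dequeue()->9, []

Final queue: []


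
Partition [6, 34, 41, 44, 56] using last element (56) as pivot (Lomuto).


Pivot: 56
  6 <= 56: advance i (no swap)
  34 <= 56: advance i (no swap)
  41 <= 56: advance i (no swap)
  44 <= 56: advance i (no swap)
Place pivot at 4: [6, 34, 41, 44, 56]

Partitioned: [6, 34, 41, 44, 56]


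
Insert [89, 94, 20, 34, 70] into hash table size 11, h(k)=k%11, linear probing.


Insert 89: h=1 -> slot 1
Insert 94: h=6 -> slot 6
Insert 20: h=9 -> slot 9
Insert 34: h=1, 1 probes -> slot 2
Insert 70: h=4 -> slot 4

Table: [None, 89, 34, None, 70, None, 94, None, None, 20, None]


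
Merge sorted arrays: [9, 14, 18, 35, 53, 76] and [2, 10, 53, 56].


Take 2 from B
Take 9 from A
Take 10 from B
Take 14 from A
Take 18 from A
Take 35 from A
Take 53 from A
Take 53 from B
Take 56 from B

Merged: [2, 9, 10, 14, 18, 35, 53, 53, 56, 76]


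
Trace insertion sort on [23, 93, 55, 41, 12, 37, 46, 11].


Initial: [23, 93, 55, 41, 12, 37, 46, 11]
Insert 93: [23, 93, 55, 41, 12, 37, 46, 11]
Insert 55: [23, 55, 93, 41, 12, 37, 46, 11]
Insert 41: [23, 41, 55, 93, 12, 37, 46, 11]
Insert 12: [12, 23, 41, 55, 93, 37, 46, 11]
Insert 37: [12, 23, 37, 41, 55, 93, 46, 11]
Insert 46: [12, 23, 37, 41, 46, 55, 93, 11]
Insert 11: [11, 12, 23, 37, 41, 46, 55, 93]

Sorted: [11, 12, 23, 37, 41, 46, 55, 93]


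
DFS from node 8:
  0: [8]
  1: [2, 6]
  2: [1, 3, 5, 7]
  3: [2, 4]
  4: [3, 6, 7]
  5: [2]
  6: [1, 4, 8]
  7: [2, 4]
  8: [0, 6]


Visit 8, push [6, 0]
Visit 0, push []
Visit 6, push [4, 1]
Visit 1, push [2]
Visit 2, push [7, 5, 3]
Visit 3, push [4]
Visit 4, push [7]
Visit 7, push []
Visit 5, push []

DFS order: [8, 0, 6, 1, 2, 3, 4, 7, 5]


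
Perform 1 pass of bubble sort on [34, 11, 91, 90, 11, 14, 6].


Initial: [34, 11, 91, 90, 11, 14, 6]
Pass 1: [11, 34, 90, 11, 14, 6, 91] (5 swaps)

After 1 pass: [11, 34, 90, 11, 14, 6, 91]


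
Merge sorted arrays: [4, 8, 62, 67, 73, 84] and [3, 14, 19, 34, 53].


Take 3 from B
Take 4 from A
Take 8 from A
Take 14 from B
Take 19 from B
Take 34 from B
Take 53 from B

Merged: [3, 4, 8, 14, 19, 34, 53, 62, 67, 73, 84]


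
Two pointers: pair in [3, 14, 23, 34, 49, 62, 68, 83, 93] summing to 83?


lo=0(3)+hi=8(93)=96
lo=0(3)+hi=7(83)=86
lo=0(3)+hi=6(68)=71
lo=1(14)+hi=6(68)=82
lo=2(23)+hi=6(68)=91
lo=2(23)+hi=5(62)=85
lo=2(23)+hi=4(49)=72
lo=3(34)+hi=4(49)=83

Yes: 34+49=83


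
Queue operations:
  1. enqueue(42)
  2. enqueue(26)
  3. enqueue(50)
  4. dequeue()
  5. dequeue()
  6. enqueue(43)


enqueue(42) -> [42]
enqueue(26) -> [42, 26]
enqueue(50) -> [42, 26, 50]
dequeue()->42, [26, 50]
dequeue()->26, [50]
enqueue(43) -> [50, 43]

Final queue: [50, 43]


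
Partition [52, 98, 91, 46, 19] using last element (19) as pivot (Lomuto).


Pivot: 19
Place pivot at 0: [19, 98, 91, 46, 52]

Partitioned: [19, 98, 91, 46, 52]


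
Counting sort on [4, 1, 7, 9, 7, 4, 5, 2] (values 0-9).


Input: [4, 1, 7, 9, 7, 4, 5, 2]
Counts: [0, 1, 1, 0, 2, 1, 0, 2, 0, 1]

Sorted: [1, 2, 4, 4, 5, 7, 7, 9]


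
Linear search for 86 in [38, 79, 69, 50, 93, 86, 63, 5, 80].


i=0: 38!=86
i=1: 79!=86
i=2: 69!=86
i=3: 50!=86
i=4: 93!=86
i=5: 86==86 found!

Found at 5, 6 comps


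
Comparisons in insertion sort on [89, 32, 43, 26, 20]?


Algorithm: insertion sort
Input: [89, 32, 43, 26, 20]
Sorted: [20, 26, 32, 43, 89]

10


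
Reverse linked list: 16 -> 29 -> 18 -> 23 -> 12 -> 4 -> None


Step 1: curr=16, set curr.next=prev(None) | reversed so far: 16
Step 2: curr=29, set curr.next=prev(16) | reversed so far: 29 -> 16
Step 3: curr=18, set curr.next=prev(29) | reversed so far: 18 -> 29 -> 16
Step 4: curr=23, set curr.next=prev(18) | reversed so far: 23 -> 18 -> 29 -> 16
Step 5: curr=12, set curr.next=prev(23) | reversed so far: 12 -> 23 -> 18 -> 29 -> 16
Step 6: curr=4, set curr.next=prev(12) | reversed so far: 4 -> 12 -> 23 -> 18 -> 29 -> 16

4 -> 12 -> 23 -> 18 -> 29 -> 16 -> None


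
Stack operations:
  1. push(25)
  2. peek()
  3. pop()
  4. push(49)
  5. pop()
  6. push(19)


push(25) -> [25]
peek()->25
pop()->25, []
push(49) -> [49]
pop()->49, []
push(19) -> [19]

Final stack: [19]


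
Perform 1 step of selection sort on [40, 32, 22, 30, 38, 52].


Initial: [40, 32, 22, 30, 38, 52]
Step 1: min=22 at 2
  Swap: [22, 32, 40, 30, 38, 52]

After 1 step: [22, 32, 40, 30, 38, 52]


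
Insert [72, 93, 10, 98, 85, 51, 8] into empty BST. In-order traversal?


Insert 72: root
Insert 93: R from 72
Insert 10: L from 72
Insert 98: R from 72 -> R from 93
Insert 85: R from 72 -> L from 93
Insert 51: L from 72 -> R from 10
Insert 8: L from 72 -> L from 10

In-order: [8, 10, 51, 72, 85, 93, 98]


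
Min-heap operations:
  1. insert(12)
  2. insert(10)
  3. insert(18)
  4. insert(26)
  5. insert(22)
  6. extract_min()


insert(12) -> [12]
insert(10) -> [10, 12]
insert(18) -> [10, 12, 18]
insert(26) -> [10, 12, 18, 26]
insert(22) -> [10, 12, 18, 26, 22]
extract_min()->10, [12, 22, 18, 26]

Final heap: [12, 22, 18, 26]


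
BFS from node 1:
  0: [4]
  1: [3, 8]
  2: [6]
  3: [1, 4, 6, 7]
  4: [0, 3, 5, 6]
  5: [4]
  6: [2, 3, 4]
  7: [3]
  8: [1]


Visit 1, enqueue [3, 8]
Visit 3, enqueue [4, 6, 7]
Visit 8, enqueue []
Visit 4, enqueue [0, 5]
Visit 6, enqueue [2]
Visit 7, enqueue []
Visit 0, enqueue []
Visit 5, enqueue []
Visit 2, enqueue []

BFS order: [1, 3, 8, 4, 6, 7, 0, 5, 2]


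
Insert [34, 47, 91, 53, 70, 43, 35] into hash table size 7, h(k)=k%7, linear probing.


Insert 34: h=6 -> slot 6
Insert 47: h=5 -> slot 5
Insert 91: h=0 -> slot 0
Insert 53: h=4 -> slot 4
Insert 70: h=0, 1 probes -> slot 1
Insert 43: h=1, 1 probes -> slot 2
Insert 35: h=0, 3 probes -> slot 3

Table: [91, 70, 43, 35, 53, 47, 34]


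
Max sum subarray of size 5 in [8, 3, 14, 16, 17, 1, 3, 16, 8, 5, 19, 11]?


[0:5]: 58
[1:6]: 51
[2:7]: 51
[3:8]: 53
[4:9]: 45
[5:10]: 33
[6:11]: 51
[7:12]: 59

Max: 59 at [7:12]


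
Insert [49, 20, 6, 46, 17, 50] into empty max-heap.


Insert 49: [49]
Insert 20: [49, 20]
Insert 6: [49, 20, 6]
Insert 46: [49, 46, 6, 20]
Insert 17: [49, 46, 6, 20, 17]
Insert 50: [50, 46, 49, 20, 17, 6]

Final heap: [50, 46, 49, 20, 17, 6]


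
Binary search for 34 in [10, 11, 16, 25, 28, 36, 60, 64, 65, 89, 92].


Step 1: lo=0, hi=10, mid=5, val=36
Step 2: lo=0, hi=4, mid=2, val=16
Step 3: lo=3, hi=4, mid=3, val=25
Step 4: lo=4, hi=4, mid=4, val=28

Not found


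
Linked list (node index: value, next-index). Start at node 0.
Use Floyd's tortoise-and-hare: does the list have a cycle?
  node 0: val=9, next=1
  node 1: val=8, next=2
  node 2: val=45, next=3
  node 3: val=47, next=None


Floyd's tortoise (slow, +1) and hare (fast, +2):
  init: slow=0, fast=0
  step 1: slow=1, fast=2
  step 2: fast 2->3->None, no cycle

Cycle: no


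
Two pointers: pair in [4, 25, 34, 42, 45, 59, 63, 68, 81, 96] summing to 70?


lo=0(4)+hi=9(96)=100
lo=0(4)+hi=8(81)=85
lo=0(4)+hi=7(68)=72
lo=0(4)+hi=6(63)=67
lo=1(25)+hi=6(63)=88
lo=1(25)+hi=5(59)=84
lo=1(25)+hi=4(45)=70

Yes: 25+45=70


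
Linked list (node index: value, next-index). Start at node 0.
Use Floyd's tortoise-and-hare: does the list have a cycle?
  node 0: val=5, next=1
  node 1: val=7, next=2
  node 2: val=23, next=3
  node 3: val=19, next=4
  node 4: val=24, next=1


Floyd's tortoise (slow, +1) and hare (fast, +2):
  init: slow=0, fast=0
  step 1: slow=1, fast=2
  step 2: slow=2, fast=4
  step 3: slow=3, fast=2
  step 4: slow=4, fast=4
  slow == fast at node 4: cycle detected

Cycle: yes


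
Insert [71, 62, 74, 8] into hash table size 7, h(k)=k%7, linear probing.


Insert 71: h=1 -> slot 1
Insert 62: h=6 -> slot 6
Insert 74: h=4 -> slot 4
Insert 8: h=1, 1 probes -> slot 2

Table: [None, 71, 8, None, 74, None, 62]


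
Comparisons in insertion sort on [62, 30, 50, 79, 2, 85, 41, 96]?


Algorithm: insertion sort
Input: [62, 30, 50, 79, 2, 85, 41, 96]
Sorted: [2, 30, 41, 50, 62, 79, 85, 96]

15


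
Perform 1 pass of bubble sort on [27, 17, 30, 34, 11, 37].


Initial: [27, 17, 30, 34, 11, 37]
Pass 1: [17, 27, 30, 11, 34, 37] (2 swaps)

After 1 pass: [17, 27, 30, 11, 34, 37]


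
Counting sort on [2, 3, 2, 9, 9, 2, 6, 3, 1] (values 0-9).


Input: [2, 3, 2, 9, 9, 2, 6, 3, 1]
Counts: [0, 1, 3, 2, 0, 0, 1, 0, 0, 2]

Sorted: [1, 2, 2, 2, 3, 3, 6, 9, 9]


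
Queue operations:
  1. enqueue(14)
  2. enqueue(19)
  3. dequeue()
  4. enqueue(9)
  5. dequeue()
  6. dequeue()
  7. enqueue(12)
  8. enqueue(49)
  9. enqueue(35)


enqueue(14) -> [14]
enqueue(19) -> [14, 19]
dequeue()->14, [19]
enqueue(9) -> [19, 9]
dequeue()->19, [9]
dequeue()->9, []
enqueue(12) -> [12]
enqueue(49) -> [12, 49]
enqueue(35) -> [12, 49, 35]

Final queue: [12, 49, 35]


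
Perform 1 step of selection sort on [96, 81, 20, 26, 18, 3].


Initial: [96, 81, 20, 26, 18, 3]
Step 1: min=3 at 5
  Swap: [3, 81, 20, 26, 18, 96]

After 1 step: [3, 81, 20, 26, 18, 96]


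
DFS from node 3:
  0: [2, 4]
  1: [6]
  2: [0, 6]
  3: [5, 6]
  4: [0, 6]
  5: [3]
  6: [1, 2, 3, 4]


Visit 3, push [6, 5]
Visit 5, push []
Visit 6, push [4, 2, 1]
Visit 1, push []
Visit 2, push [0]
Visit 0, push [4]
Visit 4, push []

DFS order: [3, 5, 6, 1, 2, 0, 4]


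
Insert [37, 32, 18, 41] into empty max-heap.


Insert 37: [37]
Insert 32: [37, 32]
Insert 18: [37, 32, 18]
Insert 41: [41, 37, 18, 32]

Final heap: [41, 37, 18, 32]


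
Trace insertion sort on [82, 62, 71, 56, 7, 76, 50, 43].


Initial: [82, 62, 71, 56, 7, 76, 50, 43]
Insert 62: [62, 82, 71, 56, 7, 76, 50, 43]
Insert 71: [62, 71, 82, 56, 7, 76, 50, 43]
Insert 56: [56, 62, 71, 82, 7, 76, 50, 43]
Insert 7: [7, 56, 62, 71, 82, 76, 50, 43]
Insert 76: [7, 56, 62, 71, 76, 82, 50, 43]
Insert 50: [7, 50, 56, 62, 71, 76, 82, 43]
Insert 43: [7, 43, 50, 56, 62, 71, 76, 82]

Sorted: [7, 43, 50, 56, 62, 71, 76, 82]


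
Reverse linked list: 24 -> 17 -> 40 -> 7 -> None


Step 1: curr=24, set curr.next=prev(None) | reversed so far: 24
Step 2: curr=17, set curr.next=prev(24) | reversed so far: 17 -> 24
Step 3: curr=40, set curr.next=prev(17) | reversed so far: 40 -> 17 -> 24
Step 4: curr=7, set curr.next=prev(40) | reversed so far: 7 -> 40 -> 17 -> 24

7 -> 40 -> 17 -> 24 -> None


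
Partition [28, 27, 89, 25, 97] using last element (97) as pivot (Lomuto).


Pivot: 97
  28 <= 97: advance i (no swap)
  27 <= 97: advance i (no swap)
  89 <= 97: advance i (no swap)
  25 <= 97: advance i (no swap)
Place pivot at 4: [28, 27, 89, 25, 97]

Partitioned: [28, 27, 89, 25, 97]


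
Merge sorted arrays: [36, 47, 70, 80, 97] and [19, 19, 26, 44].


Take 19 from B
Take 19 from B
Take 26 from B
Take 36 from A
Take 44 from B

Merged: [19, 19, 26, 36, 44, 47, 70, 80, 97]


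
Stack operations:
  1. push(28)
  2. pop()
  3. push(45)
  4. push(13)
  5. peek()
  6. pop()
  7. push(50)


push(28) -> [28]
pop()->28, []
push(45) -> [45]
push(13) -> [45, 13]
peek()->13
pop()->13, [45]
push(50) -> [45, 50]

Final stack: [45, 50]


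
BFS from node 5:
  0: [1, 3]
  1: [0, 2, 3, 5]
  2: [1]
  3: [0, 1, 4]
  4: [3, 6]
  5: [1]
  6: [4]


Visit 5, enqueue [1]
Visit 1, enqueue [0, 2, 3]
Visit 0, enqueue []
Visit 2, enqueue []
Visit 3, enqueue [4]
Visit 4, enqueue [6]
Visit 6, enqueue []

BFS order: [5, 1, 0, 2, 3, 4, 6]


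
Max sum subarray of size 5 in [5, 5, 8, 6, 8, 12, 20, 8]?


[0:5]: 32
[1:6]: 39
[2:7]: 54
[3:8]: 54

Max: 54 at [2:7]


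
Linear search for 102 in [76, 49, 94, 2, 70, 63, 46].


i=0: 76!=102
i=1: 49!=102
i=2: 94!=102
i=3: 2!=102
i=4: 70!=102
i=5: 63!=102
i=6: 46!=102

Not found, 7 comps


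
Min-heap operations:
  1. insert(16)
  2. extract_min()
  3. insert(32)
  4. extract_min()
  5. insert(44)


insert(16) -> [16]
extract_min()->16, []
insert(32) -> [32]
extract_min()->32, []
insert(44) -> [44]

Final heap: [44]


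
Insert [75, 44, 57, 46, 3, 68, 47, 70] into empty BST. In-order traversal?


Insert 75: root
Insert 44: L from 75
Insert 57: L from 75 -> R from 44
Insert 46: L from 75 -> R from 44 -> L from 57
Insert 3: L from 75 -> L from 44
Insert 68: L from 75 -> R from 44 -> R from 57
Insert 47: L from 75 -> R from 44 -> L from 57 -> R from 46
Insert 70: L from 75 -> R from 44 -> R from 57 -> R from 68

In-order: [3, 44, 46, 47, 57, 68, 70, 75]


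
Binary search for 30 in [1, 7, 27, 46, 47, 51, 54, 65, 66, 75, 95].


Step 1: lo=0, hi=10, mid=5, val=51
Step 2: lo=0, hi=4, mid=2, val=27
Step 3: lo=3, hi=4, mid=3, val=46

Not found


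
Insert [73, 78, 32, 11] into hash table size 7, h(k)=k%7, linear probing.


Insert 73: h=3 -> slot 3
Insert 78: h=1 -> slot 1
Insert 32: h=4 -> slot 4
Insert 11: h=4, 1 probes -> slot 5

Table: [None, 78, None, 73, 32, 11, None]


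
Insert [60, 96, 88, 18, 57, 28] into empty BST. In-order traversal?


Insert 60: root
Insert 96: R from 60
Insert 88: R from 60 -> L from 96
Insert 18: L from 60
Insert 57: L from 60 -> R from 18
Insert 28: L from 60 -> R from 18 -> L from 57

In-order: [18, 28, 57, 60, 88, 96]


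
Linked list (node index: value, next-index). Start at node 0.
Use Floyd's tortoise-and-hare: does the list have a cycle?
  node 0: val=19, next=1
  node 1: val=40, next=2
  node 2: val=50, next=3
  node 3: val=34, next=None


Floyd's tortoise (slow, +1) and hare (fast, +2):
  init: slow=0, fast=0
  step 1: slow=1, fast=2
  step 2: fast 2->3->None, no cycle

Cycle: no


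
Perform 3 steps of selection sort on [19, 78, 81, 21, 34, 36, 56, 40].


Initial: [19, 78, 81, 21, 34, 36, 56, 40]
Step 1: min=19 at 0
  Swap: [19, 78, 81, 21, 34, 36, 56, 40]
Step 2: min=21 at 3
  Swap: [19, 21, 81, 78, 34, 36, 56, 40]
Step 3: min=34 at 4
  Swap: [19, 21, 34, 78, 81, 36, 56, 40]

After 3 steps: [19, 21, 34, 78, 81, 36, 56, 40]


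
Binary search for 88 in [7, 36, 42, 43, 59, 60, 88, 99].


Step 1: lo=0, hi=7, mid=3, val=43
Step 2: lo=4, hi=7, mid=5, val=60
Step 3: lo=6, hi=7, mid=6, val=88

Found at index 6


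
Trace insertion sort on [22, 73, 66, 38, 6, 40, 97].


Initial: [22, 73, 66, 38, 6, 40, 97]
Insert 73: [22, 73, 66, 38, 6, 40, 97]
Insert 66: [22, 66, 73, 38, 6, 40, 97]
Insert 38: [22, 38, 66, 73, 6, 40, 97]
Insert 6: [6, 22, 38, 66, 73, 40, 97]
Insert 40: [6, 22, 38, 40, 66, 73, 97]
Insert 97: [6, 22, 38, 40, 66, 73, 97]

Sorted: [6, 22, 38, 40, 66, 73, 97]


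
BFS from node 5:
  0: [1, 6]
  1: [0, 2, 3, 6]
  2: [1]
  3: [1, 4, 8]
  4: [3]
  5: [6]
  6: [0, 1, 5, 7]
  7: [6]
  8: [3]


Visit 5, enqueue [6]
Visit 6, enqueue [0, 1, 7]
Visit 0, enqueue []
Visit 1, enqueue [2, 3]
Visit 7, enqueue []
Visit 2, enqueue []
Visit 3, enqueue [4, 8]
Visit 4, enqueue []
Visit 8, enqueue []

BFS order: [5, 6, 0, 1, 7, 2, 3, 4, 8]


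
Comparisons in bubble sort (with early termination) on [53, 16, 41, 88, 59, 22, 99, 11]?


Algorithm: bubble sort (with early termination)
Input: [53, 16, 41, 88, 59, 22, 99, 11]
Sorted: [11, 16, 22, 41, 53, 59, 88, 99]

28


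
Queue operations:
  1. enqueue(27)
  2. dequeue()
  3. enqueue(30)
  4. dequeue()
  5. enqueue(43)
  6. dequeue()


enqueue(27) -> [27]
dequeue()->27, []
enqueue(30) -> [30]
dequeue()->30, []
enqueue(43) -> [43]
dequeue()->43, []

Final queue: []


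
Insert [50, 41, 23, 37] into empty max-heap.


Insert 50: [50]
Insert 41: [50, 41]
Insert 23: [50, 41, 23]
Insert 37: [50, 41, 23, 37]

Final heap: [50, 41, 23, 37]


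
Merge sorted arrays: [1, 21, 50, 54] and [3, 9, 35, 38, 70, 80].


Take 1 from A
Take 3 from B
Take 9 from B
Take 21 from A
Take 35 from B
Take 38 from B
Take 50 from A
Take 54 from A

Merged: [1, 3, 9, 21, 35, 38, 50, 54, 70, 80]


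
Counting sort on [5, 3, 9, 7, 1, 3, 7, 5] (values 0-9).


Input: [5, 3, 9, 7, 1, 3, 7, 5]
Counts: [0, 1, 0, 2, 0, 2, 0, 2, 0, 1]

Sorted: [1, 3, 3, 5, 5, 7, 7, 9]


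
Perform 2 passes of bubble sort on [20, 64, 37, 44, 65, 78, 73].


Initial: [20, 64, 37, 44, 65, 78, 73]
Pass 1: [20, 37, 44, 64, 65, 73, 78] (3 swaps)
Pass 2: [20, 37, 44, 64, 65, 73, 78] (0 swaps)

After 2 passes: [20, 37, 44, 64, 65, 73, 78]


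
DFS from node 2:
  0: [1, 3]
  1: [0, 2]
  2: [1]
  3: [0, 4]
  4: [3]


Visit 2, push [1]
Visit 1, push [0]
Visit 0, push [3]
Visit 3, push [4]
Visit 4, push []

DFS order: [2, 1, 0, 3, 4]


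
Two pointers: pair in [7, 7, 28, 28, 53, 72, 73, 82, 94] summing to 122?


lo=0(7)+hi=8(94)=101
lo=1(7)+hi=8(94)=101
lo=2(28)+hi=8(94)=122

Yes: 28+94=122


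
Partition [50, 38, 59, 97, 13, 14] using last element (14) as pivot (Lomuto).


Pivot: 14
  13 <= 14: swap -> [13, 38, 59, 97, 50, 14]
Place pivot at 1: [13, 14, 59, 97, 50, 38]

Partitioned: [13, 14, 59, 97, 50, 38]


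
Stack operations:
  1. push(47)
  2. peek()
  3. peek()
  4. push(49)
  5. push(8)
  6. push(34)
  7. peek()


push(47) -> [47]
peek()->47
peek()->47
push(49) -> [47, 49]
push(8) -> [47, 49, 8]
push(34) -> [47, 49, 8, 34]
peek()->34

Final stack: [47, 49, 8, 34]


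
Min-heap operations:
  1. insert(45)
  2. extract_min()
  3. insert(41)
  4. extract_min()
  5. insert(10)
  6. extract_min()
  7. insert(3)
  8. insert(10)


insert(45) -> [45]
extract_min()->45, []
insert(41) -> [41]
extract_min()->41, []
insert(10) -> [10]
extract_min()->10, []
insert(3) -> [3]
insert(10) -> [3, 10]

Final heap: [3, 10]


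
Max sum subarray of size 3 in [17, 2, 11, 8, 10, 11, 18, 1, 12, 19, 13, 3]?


[0:3]: 30
[1:4]: 21
[2:5]: 29
[3:6]: 29
[4:7]: 39
[5:8]: 30
[6:9]: 31
[7:10]: 32
[8:11]: 44
[9:12]: 35

Max: 44 at [8:11]


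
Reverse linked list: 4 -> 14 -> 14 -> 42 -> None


Step 1: curr=4, set curr.next=prev(None) | reversed so far: 4
Step 2: curr=14, set curr.next=prev(4) | reversed so far: 14 -> 4
Step 3: curr=14, set curr.next=prev(14) | reversed so far: 14 -> 14 -> 4
Step 4: curr=42, set curr.next=prev(14) | reversed so far: 42 -> 14 -> 14 -> 4

42 -> 14 -> 14 -> 4 -> None


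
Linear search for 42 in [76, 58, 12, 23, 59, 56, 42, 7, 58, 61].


i=0: 76!=42
i=1: 58!=42
i=2: 12!=42
i=3: 23!=42
i=4: 59!=42
i=5: 56!=42
i=6: 42==42 found!

Found at 6, 7 comps


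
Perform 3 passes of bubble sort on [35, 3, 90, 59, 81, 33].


Initial: [35, 3, 90, 59, 81, 33]
Pass 1: [3, 35, 59, 81, 33, 90] (4 swaps)
Pass 2: [3, 35, 59, 33, 81, 90] (1 swaps)
Pass 3: [3, 35, 33, 59, 81, 90] (1 swaps)

After 3 passes: [3, 35, 33, 59, 81, 90]


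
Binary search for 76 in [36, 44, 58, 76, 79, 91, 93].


Step 1: lo=0, hi=6, mid=3, val=76

Found at index 3


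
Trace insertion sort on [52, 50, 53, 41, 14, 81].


Initial: [52, 50, 53, 41, 14, 81]
Insert 50: [50, 52, 53, 41, 14, 81]
Insert 53: [50, 52, 53, 41, 14, 81]
Insert 41: [41, 50, 52, 53, 14, 81]
Insert 14: [14, 41, 50, 52, 53, 81]
Insert 81: [14, 41, 50, 52, 53, 81]

Sorted: [14, 41, 50, 52, 53, 81]


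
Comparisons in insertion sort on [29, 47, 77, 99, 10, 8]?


Algorithm: insertion sort
Input: [29, 47, 77, 99, 10, 8]
Sorted: [8, 10, 29, 47, 77, 99]

12


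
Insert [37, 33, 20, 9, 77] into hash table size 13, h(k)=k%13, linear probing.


Insert 37: h=11 -> slot 11
Insert 33: h=7 -> slot 7
Insert 20: h=7, 1 probes -> slot 8
Insert 9: h=9 -> slot 9
Insert 77: h=12 -> slot 12

Table: [None, None, None, None, None, None, None, 33, 20, 9, None, 37, 77]


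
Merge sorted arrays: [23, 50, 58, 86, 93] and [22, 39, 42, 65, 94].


Take 22 from B
Take 23 from A
Take 39 from B
Take 42 from B
Take 50 from A
Take 58 from A
Take 65 from B
Take 86 from A
Take 93 from A

Merged: [22, 23, 39, 42, 50, 58, 65, 86, 93, 94]


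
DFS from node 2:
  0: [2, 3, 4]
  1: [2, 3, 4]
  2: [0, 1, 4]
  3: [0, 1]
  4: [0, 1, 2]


Visit 2, push [4, 1, 0]
Visit 0, push [4, 3]
Visit 3, push [1]
Visit 1, push [4]
Visit 4, push []

DFS order: [2, 0, 3, 1, 4]


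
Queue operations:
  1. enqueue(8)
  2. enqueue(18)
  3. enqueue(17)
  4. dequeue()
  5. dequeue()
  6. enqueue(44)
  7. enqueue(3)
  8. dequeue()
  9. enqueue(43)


enqueue(8) -> [8]
enqueue(18) -> [8, 18]
enqueue(17) -> [8, 18, 17]
dequeue()->8, [18, 17]
dequeue()->18, [17]
enqueue(44) -> [17, 44]
enqueue(3) -> [17, 44, 3]
dequeue()->17, [44, 3]
enqueue(43) -> [44, 3, 43]

Final queue: [44, 3, 43]


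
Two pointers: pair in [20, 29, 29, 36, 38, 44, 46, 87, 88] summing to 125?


lo=0(20)+hi=8(88)=108
lo=1(29)+hi=8(88)=117
lo=2(29)+hi=8(88)=117
lo=3(36)+hi=8(88)=124
lo=4(38)+hi=8(88)=126
lo=4(38)+hi=7(87)=125

Yes: 38+87=125


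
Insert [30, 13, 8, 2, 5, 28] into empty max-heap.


Insert 30: [30]
Insert 13: [30, 13]
Insert 8: [30, 13, 8]
Insert 2: [30, 13, 8, 2]
Insert 5: [30, 13, 8, 2, 5]
Insert 28: [30, 13, 28, 2, 5, 8]

Final heap: [30, 13, 28, 2, 5, 8]


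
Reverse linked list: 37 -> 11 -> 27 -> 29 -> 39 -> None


Step 1: curr=37, set curr.next=prev(None) | reversed so far: 37
Step 2: curr=11, set curr.next=prev(37) | reversed so far: 11 -> 37
Step 3: curr=27, set curr.next=prev(11) | reversed so far: 27 -> 11 -> 37
Step 4: curr=29, set curr.next=prev(27) | reversed so far: 29 -> 27 -> 11 -> 37
Step 5: curr=39, set curr.next=prev(29) | reversed so far: 39 -> 29 -> 27 -> 11 -> 37

39 -> 29 -> 27 -> 11 -> 37 -> None


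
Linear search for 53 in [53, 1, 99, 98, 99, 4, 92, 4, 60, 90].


i=0: 53==53 found!

Found at 0, 1 comps


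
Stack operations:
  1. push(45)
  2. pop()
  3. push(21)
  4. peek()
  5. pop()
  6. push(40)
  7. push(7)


push(45) -> [45]
pop()->45, []
push(21) -> [21]
peek()->21
pop()->21, []
push(40) -> [40]
push(7) -> [40, 7]

Final stack: [40, 7]


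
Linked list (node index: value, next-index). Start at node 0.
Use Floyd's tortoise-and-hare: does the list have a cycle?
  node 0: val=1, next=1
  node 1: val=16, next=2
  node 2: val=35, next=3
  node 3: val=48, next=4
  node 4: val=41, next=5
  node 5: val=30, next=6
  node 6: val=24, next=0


Floyd's tortoise (slow, +1) and hare (fast, +2):
  init: slow=0, fast=0
  step 1: slow=1, fast=2
  step 2: slow=2, fast=4
  step 3: slow=3, fast=6
  step 4: slow=4, fast=1
  step 5: slow=5, fast=3
  step 6: slow=6, fast=5
  step 7: slow=0, fast=0
  slow == fast at node 0: cycle detected

Cycle: yes


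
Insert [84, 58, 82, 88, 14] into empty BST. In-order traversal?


Insert 84: root
Insert 58: L from 84
Insert 82: L from 84 -> R from 58
Insert 88: R from 84
Insert 14: L from 84 -> L from 58

In-order: [14, 58, 82, 84, 88]


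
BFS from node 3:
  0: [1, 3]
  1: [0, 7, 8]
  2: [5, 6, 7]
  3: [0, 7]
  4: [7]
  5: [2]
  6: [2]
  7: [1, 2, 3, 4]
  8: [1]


Visit 3, enqueue [0, 7]
Visit 0, enqueue [1]
Visit 7, enqueue [2, 4]
Visit 1, enqueue [8]
Visit 2, enqueue [5, 6]
Visit 4, enqueue []
Visit 8, enqueue []
Visit 5, enqueue []
Visit 6, enqueue []

BFS order: [3, 0, 7, 1, 2, 4, 8, 5, 6]


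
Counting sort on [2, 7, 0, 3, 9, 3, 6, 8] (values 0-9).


Input: [2, 7, 0, 3, 9, 3, 6, 8]
Counts: [1, 0, 1, 2, 0, 0, 1, 1, 1, 1]

Sorted: [0, 2, 3, 3, 6, 7, 8, 9]


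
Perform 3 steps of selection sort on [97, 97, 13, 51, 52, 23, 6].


Initial: [97, 97, 13, 51, 52, 23, 6]
Step 1: min=6 at 6
  Swap: [6, 97, 13, 51, 52, 23, 97]
Step 2: min=13 at 2
  Swap: [6, 13, 97, 51, 52, 23, 97]
Step 3: min=23 at 5
  Swap: [6, 13, 23, 51, 52, 97, 97]

After 3 steps: [6, 13, 23, 51, 52, 97, 97]


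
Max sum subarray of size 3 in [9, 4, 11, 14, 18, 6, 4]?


[0:3]: 24
[1:4]: 29
[2:5]: 43
[3:6]: 38
[4:7]: 28

Max: 43 at [2:5]


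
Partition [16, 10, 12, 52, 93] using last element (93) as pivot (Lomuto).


Pivot: 93
  16 <= 93: advance i (no swap)
  10 <= 93: advance i (no swap)
  12 <= 93: advance i (no swap)
  52 <= 93: advance i (no swap)
Place pivot at 4: [16, 10, 12, 52, 93]

Partitioned: [16, 10, 12, 52, 93]


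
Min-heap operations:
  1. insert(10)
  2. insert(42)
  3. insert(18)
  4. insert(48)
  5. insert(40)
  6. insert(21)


insert(10) -> [10]
insert(42) -> [10, 42]
insert(18) -> [10, 42, 18]
insert(48) -> [10, 42, 18, 48]
insert(40) -> [10, 40, 18, 48, 42]
insert(21) -> [10, 40, 18, 48, 42, 21]

Final heap: [10, 40, 18, 48, 42, 21]


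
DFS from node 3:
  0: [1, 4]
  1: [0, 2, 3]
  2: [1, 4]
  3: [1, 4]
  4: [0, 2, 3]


Visit 3, push [4, 1]
Visit 1, push [2, 0]
Visit 0, push [4]
Visit 4, push [2]
Visit 2, push []

DFS order: [3, 1, 0, 4, 2]


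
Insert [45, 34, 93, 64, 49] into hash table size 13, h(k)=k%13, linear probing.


Insert 45: h=6 -> slot 6
Insert 34: h=8 -> slot 8
Insert 93: h=2 -> slot 2
Insert 64: h=12 -> slot 12
Insert 49: h=10 -> slot 10

Table: [None, None, 93, None, None, None, 45, None, 34, None, 49, None, 64]


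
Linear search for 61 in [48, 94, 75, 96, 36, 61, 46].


i=0: 48!=61
i=1: 94!=61
i=2: 75!=61
i=3: 96!=61
i=4: 36!=61
i=5: 61==61 found!

Found at 5, 6 comps


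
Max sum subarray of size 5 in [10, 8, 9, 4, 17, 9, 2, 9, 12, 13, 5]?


[0:5]: 48
[1:6]: 47
[2:7]: 41
[3:8]: 41
[4:9]: 49
[5:10]: 45
[6:11]: 41

Max: 49 at [4:9]


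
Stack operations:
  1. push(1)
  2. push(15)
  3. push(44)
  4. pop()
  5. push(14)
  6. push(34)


push(1) -> [1]
push(15) -> [1, 15]
push(44) -> [1, 15, 44]
pop()->44, [1, 15]
push(14) -> [1, 15, 14]
push(34) -> [1, 15, 14, 34]

Final stack: [1, 15, 14, 34]


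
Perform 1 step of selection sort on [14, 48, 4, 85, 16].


Initial: [14, 48, 4, 85, 16]
Step 1: min=4 at 2
  Swap: [4, 48, 14, 85, 16]

After 1 step: [4, 48, 14, 85, 16]


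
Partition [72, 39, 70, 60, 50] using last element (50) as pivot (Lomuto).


Pivot: 50
  39 <= 50: swap -> [39, 72, 70, 60, 50]
Place pivot at 1: [39, 50, 70, 60, 72]

Partitioned: [39, 50, 70, 60, 72]


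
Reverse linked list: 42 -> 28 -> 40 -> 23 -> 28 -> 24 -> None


Step 1: curr=42, set curr.next=prev(None) | reversed so far: 42
Step 2: curr=28, set curr.next=prev(42) | reversed so far: 28 -> 42
Step 3: curr=40, set curr.next=prev(28) | reversed so far: 40 -> 28 -> 42
Step 4: curr=23, set curr.next=prev(40) | reversed so far: 23 -> 40 -> 28 -> 42
Step 5: curr=28, set curr.next=prev(23) | reversed so far: 28 -> 23 -> 40 -> 28 -> 42
Step 6: curr=24, set curr.next=prev(28) | reversed so far: 24 -> 28 -> 23 -> 40 -> 28 -> 42

24 -> 28 -> 23 -> 40 -> 28 -> 42 -> None


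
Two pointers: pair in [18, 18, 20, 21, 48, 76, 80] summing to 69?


lo=0(18)+hi=6(80)=98
lo=0(18)+hi=5(76)=94
lo=0(18)+hi=4(48)=66
lo=1(18)+hi=4(48)=66
lo=2(20)+hi=4(48)=68
lo=3(21)+hi=4(48)=69

Yes: 21+48=69


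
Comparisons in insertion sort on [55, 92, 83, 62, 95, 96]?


Algorithm: insertion sort
Input: [55, 92, 83, 62, 95, 96]
Sorted: [55, 62, 83, 92, 95, 96]

8


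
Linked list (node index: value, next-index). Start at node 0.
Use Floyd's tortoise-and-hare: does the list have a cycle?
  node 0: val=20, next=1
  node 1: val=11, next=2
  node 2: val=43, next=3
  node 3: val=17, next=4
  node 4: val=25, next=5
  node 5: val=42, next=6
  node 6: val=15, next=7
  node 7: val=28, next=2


Floyd's tortoise (slow, +1) and hare (fast, +2):
  init: slow=0, fast=0
  step 1: slow=1, fast=2
  step 2: slow=2, fast=4
  step 3: slow=3, fast=6
  step 4: slow=4, fast=2
  step 5: slow=5, fast=4
  step 6: slow=6, fast=6
  slow == fast at node 6: cycle detected

Cycle: yes


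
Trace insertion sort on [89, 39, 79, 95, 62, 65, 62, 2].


Initial: [89, 39, 79, 95, 62, 65, 62, 2]
Insert 39: [39, 89, 79, 95, 62, 65, 62, 2]
Insert 79: [39, 79, 89, 95, 62, 65, 62, 2]
Insert 95: [39, 79, 89, 95, 62, 65, 62, 2]
Insert 62: [39, 62, 79, 89, 95, 65, 62, 2]
Insert 65: [39, 62, 65, 79, 89, 95, 62, 2]
Insert 62: [39, 62, 62, 65, 79, 89, 95, 2]
Insert 2: [2, 39, 62, 62, 65, 79, 89, 95]

Sorted: [2, 39, 62, 62, 65, 79, 89, 95]


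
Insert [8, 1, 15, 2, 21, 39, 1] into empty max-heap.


Insert 8: [8]
Insert 1: [8, 1]
Insert 15: [15, 1, 8]
Insert 2: [15, 2, 8, 1]
Insert 21: [21, 15, 8, 1, 2]
Insert 39: [39, 15, 21, 1, 2, 8]
Insert 1: [39, 15, 21, 1, 2, 8, 1]

Final heap: [39, 15, 21, 1, 2, 8, 1]


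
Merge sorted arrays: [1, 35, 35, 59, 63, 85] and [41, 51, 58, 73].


Take 1 from A
Take 35 from A
Take 35 from A
Take 41 from B
Take 51 from B
Take 58 from B
Take 59 from A
Take 63 from A
Take 73 from B

Merged: [1, 35, 35, 41, 51, 58, 59, 63, 73, 85]


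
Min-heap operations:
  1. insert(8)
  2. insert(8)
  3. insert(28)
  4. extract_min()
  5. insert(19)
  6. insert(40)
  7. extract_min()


insert(8) -> [8]
insert(8) -> [8, 8]
insert(28) -> [8, 8, 28]
extract_min()->8, [8, 28]
insert(19) -> [8, 28, 19]
insert(40) -> [8, 28, 19, 40]
extract_min()->8, [19, 28, 40]

Final heap: [19, 28, 40]


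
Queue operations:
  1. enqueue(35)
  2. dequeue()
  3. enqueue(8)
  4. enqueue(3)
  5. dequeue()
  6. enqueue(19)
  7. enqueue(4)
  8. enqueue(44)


enqueue(35) -> [35]
dequeue()->35, []
enqueue(8) -> [8]
enqueue(3) -> [8, 3]
dequeue()->8, [3]
enqueue(19) -> [3, 19]
enqueue(4) -> [3, 19, 4]
enqueue(44) -> [3, 19, 4, 44]

Final queue: [3, 19, 4, 44]


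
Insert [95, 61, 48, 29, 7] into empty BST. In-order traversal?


Insert 95: root
Insert 61: L from 95
Insert 48: L from 95 -> L from 61
Insert 29: L from 95 -> L from 61 -> L from 48
Insert 7: L from 95 -> L from 61 -> L from 48 -> L from 29

In-order: [7, 29, 48, 61, 95]


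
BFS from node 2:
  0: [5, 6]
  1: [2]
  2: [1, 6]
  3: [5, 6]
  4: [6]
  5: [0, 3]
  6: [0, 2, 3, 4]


Visit 2, enqueue [1, 6]
Visit 1, enqueue []
Visit 6, enqueue [0, 3, 4]
Visit 0, enqueue [5]
Visit 3, enqueue []
Visit 4, enqueue []
Visit 5, enqueue []

BFS order: [2, 1, 6, 0, 3, 4, 5]


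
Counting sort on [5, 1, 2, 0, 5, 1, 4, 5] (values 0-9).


Input: [5, 1, 2, 0, 5, 1, 4, 5]
Counts: [1, 2, 1, 0, 1, 3, 0, 0, 0, 0]

Sorted: [0, 1, 1, 2, 4, 5, 5, 5]


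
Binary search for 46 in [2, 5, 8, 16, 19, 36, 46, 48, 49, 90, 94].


Step 1: lo=0, hi=10, mid=5, val=36
Step 2: lo=6, hi=10, mid=8, val=49
Step 3: lo=6, hi=7, mid=6, val=46

Found at index 6


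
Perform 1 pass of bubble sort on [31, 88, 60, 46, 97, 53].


Initial: [31, 88, 60, 46, 97, 53]
Pass 1: [31, 60, 46, 88, 53, 97] (3 swaps)

After 1 pass: [31, 60, 46, 88, 53, 97]


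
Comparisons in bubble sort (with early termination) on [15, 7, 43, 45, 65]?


Algorithm: bubble sort (with early termination)
Input: [15, 7, 43, 45, 65]
Sorted: [7, 15, 43, 45, 65]

7


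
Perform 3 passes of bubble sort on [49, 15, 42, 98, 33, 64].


Initial: [49, 15, 42, 98, 33, 64]
Pass 1: [15, 42, 49, 33, 64, 98] (4 swaps)
Pass 2: [15, 42, 33, 49, 64, 98] (1 swaps)
Pass 3: [15, 33, 42, 49, 64, 98] (1 swaps)

After 3 passes: [15, 33, 42, 49, 64, 98]


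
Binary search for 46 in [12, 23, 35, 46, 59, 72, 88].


Step 1: lo=0, hi=6, mid=3, val=46

Found at index 3


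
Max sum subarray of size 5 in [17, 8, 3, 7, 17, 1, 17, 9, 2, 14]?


[0:5]: 52
[1:6]: 36
[2:7]: 45
[3:8]: 51
[4:9]: 46
[5:10]: 43

Max: 52 at [0:5]


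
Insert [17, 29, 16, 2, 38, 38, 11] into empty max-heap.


Insert 17: [17]
Insert 29: [29, 17]
Insert 16: [29, 17, 16]
Insert 2: [29, 17, 16, 2]
Insert 38: [38, 29, 16, 2, 17]
Insert 38: [38, 29, 38, 2, 17, 16]
Insert 11: [38, 29, 38, 2, 17, 16, 11]

Final heap: [38, 29, 38, 2, 17, 16, 11]


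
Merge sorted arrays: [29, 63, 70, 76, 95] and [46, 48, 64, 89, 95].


Take 29 from A
Take 46 from B
Take 48 from B
Take 63 from A
Take 64 from B
Take 70 from A
Take 76 from A
Take 89 from B
Take 95 from A

Merged: [29, 46, 48, 63, 64, 70, 76, 89, 95, 95]


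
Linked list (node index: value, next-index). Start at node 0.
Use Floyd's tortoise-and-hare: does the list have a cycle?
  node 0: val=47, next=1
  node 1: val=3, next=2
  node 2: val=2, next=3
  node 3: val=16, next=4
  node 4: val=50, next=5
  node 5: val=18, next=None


Floyd's tortoise (slow, +1) and hare (fast, +2):
  init: slow=0, fast=0
  step 1: slow=1, fast=2
  step 2: slow=2, fast=4
  step 3: fast 4->5->None, no cycle

Cycle: no


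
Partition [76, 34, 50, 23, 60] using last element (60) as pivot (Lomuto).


Pivot: 60
  34 <= 60: swap -> [34, 76, 50, 23, 60]
  50 <= 60: swap -> [34, 50, 76, 23, 60]
  23 <= 60: swap -> [34, 50, 23, 76, 60]
Place pivot at 3: [34, 50, 23, 60, 76]

Partitioned: [34, 50, 23, 60, 76]


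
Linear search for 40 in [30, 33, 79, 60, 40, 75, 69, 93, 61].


i=0: 30!=40
i=1: 33!=40
i=2: 79!=40
i=3: 60!=40
i=4: 40==40 found!

Found at 4, 5 comps


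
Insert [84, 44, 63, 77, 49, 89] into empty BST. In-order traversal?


Insert 84: root
Insert 44: L from 84
Insert 63: L from 84 -> R from 44
Insert 77: L from 84 -> R from 44 -> R from 63
Insert 49: L from 84 -> R from 44 -> L from 63
Insert 89: R from 84

In-order: [44, 49, 63, 77, 84, 89]


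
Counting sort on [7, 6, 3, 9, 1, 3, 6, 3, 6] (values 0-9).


Input: [7, 6, 3, 9, 1, 3, 6, 3, 6]
Counts: [0, 1, 0, 3, 0, 0, 3, 1, 0, 1]

Sorted: [1, 3, 3, 3, 6, 6, 6, 7, 9]


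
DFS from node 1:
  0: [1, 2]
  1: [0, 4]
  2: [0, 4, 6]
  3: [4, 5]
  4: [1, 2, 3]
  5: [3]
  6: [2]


Visit 1, push [4, 0]
Visit 0, push [2]
Visit 2, push [6, 4]
Visit 4, push [3]
Visit 3, push [5]
Visit 5, push []
Visit 6, push []

DFS order: [1, 0, 2, 4, 3, 5, 6]


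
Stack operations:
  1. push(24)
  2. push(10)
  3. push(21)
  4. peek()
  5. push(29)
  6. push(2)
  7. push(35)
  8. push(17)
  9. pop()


push(24) -> [24]
push(10) -> [24, 10]
push(21) -> [24, 10, 21]
peek()->21
push(29) -> [24, 10, 21, 29]
push(2) -> [24, 10, 21, 29, 2]
push(35) -> [24, 10, 21, 29, 2, 35]
push(17) -> [24, 10, 21, 29, 2, 35, 17]
pop()->17, [24, 10, 21, 29, 2, 35]

Final stack: [24, 10, 21, 29, 2, 35]


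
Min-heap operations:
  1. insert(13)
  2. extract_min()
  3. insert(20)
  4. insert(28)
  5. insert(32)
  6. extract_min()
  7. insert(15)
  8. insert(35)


insert(13) -> [13]
extract_min()->13, []
insert(20) -> [20]
insert(28) -> [20, 28]
insert(32) -> [20, 28, 32]
extract_min()->20, [28, 32]
insert(15) -> [15, 32, 28]
insert(35) -> [15, 32, 28, 35]

Final heap: [15, 32, 28, 35]


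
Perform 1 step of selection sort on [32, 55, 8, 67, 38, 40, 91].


Initial: [32, 55, 8, 67, 38, 40, 91]
Step 1: min=8 at 2
  Swap: [8, 55, 32, 67, 38, 40, 91]

After 1 step: [8, 55, 32, 67, 38, 40, 91]


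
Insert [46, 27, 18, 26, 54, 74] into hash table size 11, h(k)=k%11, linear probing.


Insert 46: h=2 -> slot 2
Insert 27: h=5 -> slot 5
Insert 18: h=7 -> slot 7
Insert 26: h=4 -> slot 4
Insert 54: h=10 -> slot 10
Insert 74: h=8 -> slot 8

Table: [None, None, 46, None, 26, 27, None, 18, 74, None, 54]


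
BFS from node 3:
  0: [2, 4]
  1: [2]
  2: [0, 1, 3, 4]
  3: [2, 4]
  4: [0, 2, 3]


Visit 3, enqueue [2, 4]
Visit 2, enqueue [0, 1]
Visit 4, enqueue []
Visit 0, enqueue []
Visit 1, enqueue []

BFS order: [3, 2, 4, 0, 1]


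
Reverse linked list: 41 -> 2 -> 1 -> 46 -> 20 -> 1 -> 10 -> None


Step 1: curr=41, set curr.next=prev(None) | reversed so far: 41
Step 2: curr=2, set curr.next=prev(41) | reversed so far: 2 -> 41
Step 3: curr=1, set curr.next=prev(2) | reversed so far: 1 -> 2 -> 41
Step 4: curr=46, set curr.next=prev(1) | reversed so far: 46 -> 1 -> 2 -> 41
Step 5: curr=20, set curr.next=prev(46) | reversed so far: 20 -> 46 -> 1 -> 2 -> 41
Step 6: curr=1, set curr.next=prev(20) | reversed so far: 1 -> 20 -> 46 -> 1 -> 2 -> 41
Step 7: curr=10, set curr.next=prev(1) | reversed so far: 10 -> 1 -> 20 -> 46 -> 1 -> 2 -> 41

10 -> 1 -> 20 -> 46 -> 1 -> 2 -> 41 -> None


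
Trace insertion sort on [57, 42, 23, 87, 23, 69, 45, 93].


Initial: [57, 42, 23, 87, 23, 69, 45, 93]
Insert 42: [42, 57, 23, 87, 23, 69, 45, 93]
Insert 23: [23, 42, 57, 87, 23, 69, 45, 93]
Insert 87: [23, 42, 57, 87, 23, 69, 45, 93]
Insert 23: [23, 23, 42, 57, 87, 69, 45, 93]
Insert 69: [23, 23, 42, 57, 69, 87, 45, 93]
Insert 45: [23, 23, 42, 45, 57, 69, 87, 93]
Insert 93: [23, 23, 42, 45, 57, 69, 87, 93]

Sorted: [23, 23, 42, 45, 57, 69, 87, 93]


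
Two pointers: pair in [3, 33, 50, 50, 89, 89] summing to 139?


lo=0(3)+hi=5(89)=92
lo=1(33)+hi=5(89)=122
lo=2(50)+hi=5(89)=139

Yes: 50+89=139


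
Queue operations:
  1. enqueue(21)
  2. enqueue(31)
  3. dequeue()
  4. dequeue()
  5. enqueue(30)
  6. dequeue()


enqueue(21) -> [21]
enqueue(31) -> [21, 31]
dequeue()->21, [31]
dequeue()->31, []
enqueue(30) -> [30]
dequeue()->30, []

Final queue: []


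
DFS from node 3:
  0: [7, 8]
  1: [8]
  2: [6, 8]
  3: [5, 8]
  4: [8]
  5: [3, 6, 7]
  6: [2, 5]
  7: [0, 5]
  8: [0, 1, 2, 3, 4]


Visit 3, push [8, 5]
Visit 5, push [7, 6]
Visit 6, push [2]
Visit 2, push [8]
Visit 8, push [4, 1, 0]
Visit 0, push [7]
Visit 7, push []
Visit 1, push []
Visit 4, push []

DFS order: [3, 5, 6, 2, 8, 0, 7, 1, 4]


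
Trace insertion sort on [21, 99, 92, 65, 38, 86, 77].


Initial: [21, 99, 92, 65, 38, 86, 77]
Insert 99: [21, 99, 92, 65, 38, 86, 77]
Insert 92: [21, 92, 99, 65, 38, 86, 77]
Insert 65: [21, 65, 92, 99, 38, 86, 77]
Insert 38: [21, 38, 65, 92, 99, 86, 77]
Insert 86: [21, 38, 65, 86, 92, 99, 77]
Insert 77: [21, 38, 65, 77, 86, 92, 99]

Sorted: [21, 38, 65, 77, 86, 92, 99]


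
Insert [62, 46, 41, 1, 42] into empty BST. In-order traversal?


Insert 62: root
Insert 46: L from 62
Insert 41: L from 62 -> L from 46
Insert 1: L from 62 -> L from 46 -> L from 41
Insert 42: L from 62 -> L from 46 -> R from 41

In-order: [1, 41, 42, 46, 62]


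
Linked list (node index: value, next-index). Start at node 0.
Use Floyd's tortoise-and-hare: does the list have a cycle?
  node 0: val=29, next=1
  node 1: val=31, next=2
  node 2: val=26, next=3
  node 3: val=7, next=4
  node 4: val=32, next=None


Floyd's tortoise (slow, +1) and hare (fast, +2):
  init: slow=0, fast=0
  step 1: slow=1, fast=2
  step 2: slow=2, fast=4
  step 3: fast -> None, no cycle

Cycle: no


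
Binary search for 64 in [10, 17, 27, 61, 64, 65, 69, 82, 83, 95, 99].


Step 1: lo=0, hi=10, mid=5, val=65
Step 2: lo=0, hi=4, mid=2, val=27
Step 3: lo=3, hi=4, mid=3, val=61
Step 4: lo=4, hi=4, mid=4, val=64

Found at index 4


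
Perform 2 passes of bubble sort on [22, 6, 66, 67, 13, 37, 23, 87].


Initial: [22, 6, 66, 67, 13, 37, 23, 87]
Pass 1: [6, 22, 66, 13, 37, 23, 67, 87] (4 swaps)
Pass 2: [6, 22, 13, 37, 23, 66, 67, 87] (3 swaps)

After 2 passes: [6, 22, 13, 37, 23, 66, 67, 87]


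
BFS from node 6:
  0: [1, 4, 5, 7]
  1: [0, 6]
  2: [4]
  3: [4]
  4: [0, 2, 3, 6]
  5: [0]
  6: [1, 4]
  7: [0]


Visit 6, enqueue [1, 4]
Visit 1, enqueue [0]
Visit 4, enqueue [2, 3]
Visit 0, enqueue [5, 7]
Visit 2, enqueue []
Visit 3, enqueue []
Visit 5, enqueue []
Visit 7, enqueue []

BFS order: [6, 1, 4, 0, 2, 3, 5, 7]


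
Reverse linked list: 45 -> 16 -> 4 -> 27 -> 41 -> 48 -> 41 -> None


Step 1: curr=45, set curr.next=prev(None) | reversed so far: 45
Step 2: curr=16, set curr.next=prev(45) | reversed so far: 16 -> 45
Step 3: curr=4, set curr.next=prev(16) | reversed so far: 4 -> 16 -> 45
Step 4: curr=27, set curr.next=prev(4) | reversed so far: 27 -> 4 -> 16 -> 45
Step 5: curr=41, set curr.next=prev(27) | reversed so far: 41 -> 27 -> 4 -> 16 -> 45
Step 6: curr=48, set curr.next=prev(41) | reversed so far: 48 -> 41 -> 27 -> 4 -> 16 -> 45
Step 7: curr=41, set curr.next=prev(48) | reversed so far: 41 -> 48 -> 41 -> 27 -> 4 -> 16 -> 45

41 -> 48 -> 41 -> 27 -> 4 -> 16 -> 45 -> None
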